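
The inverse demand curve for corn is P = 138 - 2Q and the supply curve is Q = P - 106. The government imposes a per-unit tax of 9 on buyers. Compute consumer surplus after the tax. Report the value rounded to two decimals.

Rewriting supply in inverse form: P = 106 + Q.
Pre-tax equilibrium: 138 - 2Q = 106 + Q gives Q* = 10.6667, P* = 116.6667.
A tax on buyers shifts demand down by 9: (138 - 9) - 2Q = 106 + Q, so Q_t = 7.6667. Buyers pay P_b = 122.6667; sellers receive P_s = P_b - 9 = 113.6667.
Consumer surplus is the triangle under demand above P_b: (1/2)(7.6667)(138 - 122.6667) = 58.7778.

58.78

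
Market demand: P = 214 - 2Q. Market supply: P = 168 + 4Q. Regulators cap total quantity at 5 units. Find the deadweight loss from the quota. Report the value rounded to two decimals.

21.33

Unrestricted equilibrium: Q* = (214 - 168)/(2 + 4) = 7.6667.
At Q = 5 the demand price is 214 - 2(5) = 204 and the supply price is 168 + 4(5) = 188.
Deadweight loss is the triangle between the curves from 5 to 7.6667: (1/2)(204 - 188)(7.6667 - 5) = 21.3333.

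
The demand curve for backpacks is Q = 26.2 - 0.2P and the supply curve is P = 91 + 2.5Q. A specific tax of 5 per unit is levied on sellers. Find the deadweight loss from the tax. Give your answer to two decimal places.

1.67

Rewriting demand in inverse form: P = 131 - 5Q.
Pre-tax equilibrium: 131 - 5Q = 91 + 2.5Q gives Q* = 5.3333, P* = 104.3333.
With the tax, sellers need 5 more per unit: 131 - 5Q = 91 + 2.5Q + 5, so Q_t = 4.6667. Buyers pay P_b = 107.6667; sellers receive P_s = P_b - 5 = 102.6667.
Deadweight loss is the triangle between the curves from Q_t to Q*: (1/2)(5.3333 - 4.6667)(5) = 1.6667.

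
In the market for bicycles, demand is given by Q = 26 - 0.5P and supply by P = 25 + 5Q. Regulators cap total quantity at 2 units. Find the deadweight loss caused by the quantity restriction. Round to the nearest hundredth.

12.07

Rewriting demand in inverse form: P = 52 - 2Q.
Without the quota, 52 - 2Q = 25 + 5Q gives Q* = 3.8571.
At Q = 2 the demand price is 52 - 2(2) = 48 and the supply price is 25 + 5(2) = 35.
DWL = (1/2)(gap between curves at 2) x (Q* - 2) = (1/2)(13)(1.8571) = 12.0714.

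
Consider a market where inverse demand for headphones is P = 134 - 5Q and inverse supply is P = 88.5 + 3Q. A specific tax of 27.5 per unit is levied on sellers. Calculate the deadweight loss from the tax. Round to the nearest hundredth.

Pre-tax equilibrium: 134 - 5Q = 88.5 + 3Q gives Q* = 5.6875, P* = 105.5625.
With the tax, sellers need 27.5 more per unit: 134 - 5Q = 88.5 + 3Q + 27.5, so Q_t = 2.25. Buyers pay P_b = 122.75; sellers receive P_s = P_b - 27.5 = 95.25.
The welfare triangle lost has base Q* - Q_t = 3.4375 and height t = 27.5, so DWL = (1/2)(3.4375)(27.5) = 47.2656.

47.27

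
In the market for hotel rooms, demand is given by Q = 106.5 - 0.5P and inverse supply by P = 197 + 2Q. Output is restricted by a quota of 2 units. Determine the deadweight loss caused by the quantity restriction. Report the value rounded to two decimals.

8.00

Rewriting demand in inverse form: P = 213 - 2Q.
Unrestricted equilibrium: Q* = (213 - 197)/(2 + 2) = 4.
At Q = 2 the demand price is 213 - 2(2) = 209 and the supply price is 197 + 2(2) = 201.
Deadweight loss is the triangle between the curves from 2 to 4: (1/2)(209 - 201)(4 - 2) = 8.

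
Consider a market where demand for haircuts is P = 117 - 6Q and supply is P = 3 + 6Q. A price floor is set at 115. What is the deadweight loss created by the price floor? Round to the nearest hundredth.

504.17

Free-market equilibrium: 117 - 6Q = 3 + 6Q gives Q* = 9.5, P* = 60.
At P = 115, buyers demand (117 - 115)/6 = 0.3333 while sellers would supply more, so the quantity traded is 0.3333 at price 115.
At Q = 0.3333 the demand price is 115 and the supply price is 5. Deadweight loss is the triangle between the curves from 0.3333 to 9.5: (1/2)(115 - 5)(9.5 - 0.3333) = 504.1667.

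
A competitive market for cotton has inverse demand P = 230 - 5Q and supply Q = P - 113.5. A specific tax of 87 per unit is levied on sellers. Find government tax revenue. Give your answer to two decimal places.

Rewriting supply in inverse form: P = 113.5 + Q.
Pre-tax equilibrium: 230 - 5Q = 113.5 + Q gives Q* = 19.4167, P* = 132.9167.
A tax on sellers shifts supply up by 87: 230 - 5Q = 113.5 + Q + 87, so Q_t = 4.9167. Buyers pay P_b = 205.4167; sellers receive P_s = P_b - 87 = 118.4167.
Revenue is the tax times quantity traded: 87 x 4.9167 = 427.75.

427.75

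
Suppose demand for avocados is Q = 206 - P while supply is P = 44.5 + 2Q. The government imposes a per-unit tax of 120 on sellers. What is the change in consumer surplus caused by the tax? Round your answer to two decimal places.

-1353.33

Rewriting demand in inverse form: P = 206 - Q.
Pre-tax equilibrium: 206 - Q = 44.5 + 2Q gives Q* = 53.8333, P* = 152.1667.
A tax on sellers shifts supply up by 120: 206 - Q = 44.5 + 2Q + 120, so Q_t = 13.8333. Buyers pay P_b = 192.1667; sellers receive P_s = P_b - 120 = 72.1667.
CS falls from (1/2)(53.8333)(53.8333) = 1449.0139 to (1/2)(13.8333)(13.8333) = 95.6806, a change of -1353.3333.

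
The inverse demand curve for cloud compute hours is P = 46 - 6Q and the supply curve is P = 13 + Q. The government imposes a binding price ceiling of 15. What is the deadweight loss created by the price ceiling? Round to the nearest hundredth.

Without the control, 46 - 6Q = 13 + Q so Q* = 4.7143 and P* = 17.7143.
At P = 15, sellers supply (15 - 13)/1 = 2 while buyers want more, so the quantity traded is 2 at price 15.
The lost-trades triangle has base Q* - 2 = 2.7143 and height equal to the gap between the curves at Q = 2, which is 34 - 15 = 19. DWL = (1/2)(2.7143)(19) = 25.7857.

25.79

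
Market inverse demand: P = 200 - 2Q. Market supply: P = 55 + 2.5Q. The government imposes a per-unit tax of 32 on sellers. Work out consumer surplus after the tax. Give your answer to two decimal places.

630.57

Without the tax, 200 - 2Q = 55 + 2.5Q so Q* = 32.2222 and P* = 135.5556.
A tax on sellers shifts supply up by 32: 200 - 2Q = 55 + 2.5Q + 32, so Q_t = 25.1111. Buyers pay P_b = 149.7778; sellers receive P_s = P_b - 32 = 117.7778.
Consumer surplus is the triangle under demand above P_b: (1/2)(25.1111)(200 - 149.7778) = 630.5679.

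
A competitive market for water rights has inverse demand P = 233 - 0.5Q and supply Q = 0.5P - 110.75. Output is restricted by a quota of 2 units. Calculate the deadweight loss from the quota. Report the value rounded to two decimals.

8.45

Rewriting supply in inverse form: P = 221.5 + 2Q.
Without the quota, 233 - 0.5Q = 221.5 + 2Q gives Q* = 4.6.
At Q = 2 the demand price is 233 - 0.5(2) = 232 and the supply price is 221.5 + 2(2) = 225.5.
DWL = (1/2)(gap between curves at 2) x (Q* - 2) = (1/2)(6.5)(2.6) = 8.45.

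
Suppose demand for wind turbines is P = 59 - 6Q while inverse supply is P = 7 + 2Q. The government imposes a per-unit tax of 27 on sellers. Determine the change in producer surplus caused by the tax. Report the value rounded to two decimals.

-32.48

Pre-tax equilibrium: 59 - 6Q = 7 + 2Q gives Q* = 6.5, P* = 20.
With the tax, sellers need 27 more per unit: 59 - 6Q = 7 + 2Q + 27, so Q_t = 3.125. Buyers pay P_b = 40.25; sellers receive P_s = P_b - 27 = 13.25.
PS falls from (1/2)(6.5)(13) = 42.25 to (1/2)(3.125)(6.25) = 9.7656, a change of -32.4844.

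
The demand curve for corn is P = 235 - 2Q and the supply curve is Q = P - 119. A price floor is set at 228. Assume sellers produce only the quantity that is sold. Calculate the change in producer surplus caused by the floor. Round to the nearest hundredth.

-372.18

Rewriting supply in inverse form: P = 119 + Q.
Free-market equilibrium: 235 - 2Q = 119 + Q gives Q* = 38.6667, P* = 157.6667.
At P = 228, buyers demand (235 - 228)/2 = 3.5 while sellers would supply more, so the quantity traded is 3.5 at price 228.
PS goes from (1/2)(38.6667)(38.6667) = 747.5556 to 375.375 (computed as (228 - 119)(3.5) - (1/2)(1)(3.5)^2), a change of -372.1806.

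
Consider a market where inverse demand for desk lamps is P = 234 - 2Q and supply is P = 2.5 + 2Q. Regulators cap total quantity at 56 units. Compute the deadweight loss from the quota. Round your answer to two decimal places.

Without the quota, 234 - 2Q = 2.5 + 2Q gives Q* = 57.875.
At Q = 56 the demand price is 234 - 2(56) = 122 and the supply price is 2.5 + 2(56) = 114.5.
DWL = (1/2)(gap between curves at 56) x (Q* - 56) = (1/2)(7.5)(1.875) = 7.0312.

7.03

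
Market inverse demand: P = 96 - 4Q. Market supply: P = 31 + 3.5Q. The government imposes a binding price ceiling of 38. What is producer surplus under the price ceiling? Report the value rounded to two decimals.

Free-market equilibrium: 96 - 4Q = 31 + 3.5Q gives Q* = 8.6667, P* = 61.3333.
At the ceiling price 38, quantity supplied is (38 - 31)/3.5 = 2; supply is the short side, so Q = 2 trades at P = 38.
PS is the triangle above supply below 38: (1/2)(2)(38 - 31) = 7.

7.00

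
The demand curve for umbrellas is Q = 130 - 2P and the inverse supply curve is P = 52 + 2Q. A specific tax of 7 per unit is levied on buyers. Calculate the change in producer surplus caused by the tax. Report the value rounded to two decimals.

-21.28

Rewriting demand in inverse form: P = 65 - 0.5Q.
Without the tax, 65 - 0.5Q = 52 + 2Q so Q* = 5.2 and P* = 62.4.
A tax on buyers shifts demand down by 7: (65 - 7) - 0.5Q = 52 + 2Q, so Q_t = 2.4. Buyers pay P_b = 63.8; sellers receive P_s = P_b - 7 = 56.8.
PS falls from (1/2)(5.2)(10.4) = 27.04 to (1/2)(2.4)(4.8) = 5.76, a change of -21.28.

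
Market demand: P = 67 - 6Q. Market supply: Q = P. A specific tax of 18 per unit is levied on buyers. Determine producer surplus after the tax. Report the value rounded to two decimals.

24.50

Rewriting supply in inverse form: P = Q.
Pre-tax equilibrium: 67 - 6Q = Q gives Q* = 9.5714, P* = 9.5714.
A tax on buyers shifts demand down by 18: (67 - 18) - 6Q = Q, so Q_t = 7. Buyers pay P_b = 25; sellers receive P_s = P_b - 18 = 7.
Producer surplus is the triangle above supply below P_s: (1/2)(7)(7 - 0) = 24.5.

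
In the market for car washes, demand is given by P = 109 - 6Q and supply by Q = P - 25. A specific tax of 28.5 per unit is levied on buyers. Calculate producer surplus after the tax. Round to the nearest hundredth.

31.43

Rewriting supply in inverse form: P = 25 + Q.
Without the tax, 109 - 6Q = 25 + Q so Q* = 12 and P* = 37.
With the tax, buyers' net willingness to pay falls by 28.5: (109 - 28.5) - 6Q = 25 + Q, so Q_t = 7.9286. Buyers pay P_b = 61.4286; sellers receive P_s = P_b - 28.5 = 32.9286.
PS = (1/2)(Q_t)(P_s - 25) = (1/2)(7.9286)(7.9286) = 31.4311.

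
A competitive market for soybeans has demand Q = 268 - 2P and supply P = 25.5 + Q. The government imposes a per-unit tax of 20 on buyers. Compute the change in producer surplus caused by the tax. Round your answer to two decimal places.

Rewriting demand in inverse form: P = 134 - 0.5Q.
Without the tax, 134 - 0.5Q = 25.5 + Q so Q* = 72.3333 and P* = 97.8333.
With the tax, buyers' net willingness to pay falls by 20: (134 - 20) - 0.5Q = 25.5 + Q, so Q_t = 59. Buyers pay P_b = 104.5; sellers receive P_s = P_b - 20 = 84.5.
PS falls from (1/2)(72.3333)(72.3333) = 2616.0556 to (1/2)(59)(59) = 1740.5, a change of -875.5556.

-875.56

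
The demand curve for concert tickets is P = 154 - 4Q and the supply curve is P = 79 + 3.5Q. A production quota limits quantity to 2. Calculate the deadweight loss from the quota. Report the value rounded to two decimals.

Without the quota, 154 - 4Q = 79 + 3.5Q gives Q* = 10.
At Q = 2 the demand price is 154 - 4(2) = 146 and the supply price is 79 + 3.5(2) = 86.
Deadweight loss is the triangle between the curves from 2 to 10: (1/2)(146 - 86)(10 - 2) = 240.

240.00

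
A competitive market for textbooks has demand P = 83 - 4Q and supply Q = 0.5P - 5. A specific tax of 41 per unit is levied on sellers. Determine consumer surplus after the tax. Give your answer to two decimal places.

Rewriting supply in inverse form: P = 10 + 2Q.
Without the tax, 83 - 4Q = 10 + 2Q so Q* = 12.1667 and P* = 34.3333.
With the tax, sellers need 41 more per unit: 83 - 4Q = 10 + 2Q + 41, so Q_t = 5.3333. Buyers pay P_b = 61.6667; sellers receive P_s = P_b - 41 = 20.6667.
Consumer surplus is the triangle under demand above P_b: (1/2)(5.3333)(83 - 61.6667) = 56.8889.

56.89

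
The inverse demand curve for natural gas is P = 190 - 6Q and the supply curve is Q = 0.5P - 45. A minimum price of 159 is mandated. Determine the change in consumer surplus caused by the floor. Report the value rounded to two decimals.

-388.67

Rewriting supply in inverse form: P = 90 + 2Q.
Without the control, 190 - 6Q = 90 + 2Q so Q* = 12.5 and P* = 115.
At the floor price 159, quantity demanded is (190 - 159)/6 = 5.1667; demand is the short side, so Q = 5.1667 trades at P = 159.
CS goes from (1/2)(12.5)(75) = 468.75 to 80.0833 (computed as (190 - 159)(5.1667) - (1/2)(6)(5.1667)^2), a change of -388.6667.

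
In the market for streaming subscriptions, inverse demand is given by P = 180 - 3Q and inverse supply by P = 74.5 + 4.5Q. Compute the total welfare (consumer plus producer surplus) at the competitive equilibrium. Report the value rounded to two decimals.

742.02

Setting demand equal to supply, 105.5 = 7.5Q, so Q* = 14.0667 and P* = 137.8.
CS = (1/2)(14.0667)(42.2) = 296.8067 and PS = (1/2)(14.0667)(63.3) = 445.21, so total surplus = 742.0167.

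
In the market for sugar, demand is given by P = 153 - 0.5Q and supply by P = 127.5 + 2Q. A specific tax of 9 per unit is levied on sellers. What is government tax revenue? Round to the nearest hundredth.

Pre-tax equilibrium: 153 - 0.5Q = 127.5 + 2Q gives Q* = 10.2, P* = 147.9.
With the tax, sellers need 9 more per unit: 153 - 0.5Q = 127.5 + 2Q + 9, so Q_t = 6.6. Buyers pay P_b = 149.7; sellers receive P_s = P_b - 9 = 140.7.
Revenue is the tax times quantity traded: 9 x 6.6 = 59.4.

59.40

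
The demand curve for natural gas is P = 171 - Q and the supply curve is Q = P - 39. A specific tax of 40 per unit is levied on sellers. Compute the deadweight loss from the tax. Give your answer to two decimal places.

400.00

Rewriting supply in inverse form: P = 39 + Q.
Without the tax, 171 - Q = 39 + Q so Q* = 66 and P* = 105.
With the tax, sellers need 40 more per unit: 171 - Q = 39 + Q + 40, so Q_t = 46. Buyers pay P_b = 125; sellers receive P_s = P_b - 40 = 85.
The welfare triangle lost has base Q* - Q_t = 20 and height t = 40, so DWL = (1/2)(20)(40) = 400.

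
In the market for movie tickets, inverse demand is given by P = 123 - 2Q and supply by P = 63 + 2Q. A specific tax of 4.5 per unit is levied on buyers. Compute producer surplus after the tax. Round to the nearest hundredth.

192.52

Without the tax, 123 - 2Q = 63 + 2Q so Q* = 15 and P* = 93.
With the tax, buyers' net willingness to pay falls by 4.5: (123 - 4.5) - 2Q = 63 + 2Q, so Q_t = 13.875. Buyers pay P_b = 95.25; sellers receive P_s = P_b - 4.5 = 90.75.
PS = (1/2)(Q_t)(P_s - 63) = (1/2)(13.875)(27.75) = 192.5156.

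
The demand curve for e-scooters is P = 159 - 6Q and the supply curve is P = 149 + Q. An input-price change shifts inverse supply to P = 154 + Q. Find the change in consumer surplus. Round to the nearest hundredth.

-4.59

Initial equilibrium: Q_0 = 1.4286, P_0 = 150.4286; CS_0 = (1/2)(1.4286)(8.5714) = 6.1224, PS_0 = (1/2)(1.4286)(1.4286) = 1.0204.
New equilibrium: 159 - 6Q = 154 + Q gives Q_1 = 0.7143, P_1 = 154.7143; CS_1 = 1.5306, PS_1 = 0.2551.
Change in consumer surplus = 1.5306 - 6.1224 = -4.5918.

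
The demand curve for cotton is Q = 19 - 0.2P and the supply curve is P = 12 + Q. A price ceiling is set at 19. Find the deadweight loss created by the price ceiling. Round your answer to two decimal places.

Rewriting demand in inverse form: P = 95 - 5Q.
Without the control, 95 - 5Q = 12 + Q so Q* = 13.8333 and P* = 25.8333.
At the ceiling price 19, quantity supplied is (19 - 12)/1 = 7; supply is the short side, so Q = 7 trades at P = 19.
The lost-trades triangle has base Q* - 7 = 6.8333 and height equal to the gap between the curves at Q = 7, which is 60 - 19 = 41. DWL = (1/2)(6.8333)(41) = 140.0833.

140.08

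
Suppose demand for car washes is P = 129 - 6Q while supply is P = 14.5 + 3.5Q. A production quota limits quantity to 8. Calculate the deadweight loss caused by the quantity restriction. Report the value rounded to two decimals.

78.01

Without the quota, 129 - 6Q = 14.5 + 3.5Q gives Q* = 12.0526.
At Q = 8 the demand price is 129 - 6(8) = 81 and the supply price is 14.5 + 3.5(8) = 42.5.
DWL = (1/2)(gap between curves at 8) x (Q* - 8) = (1/2)(38.5)(4.0526) = 78.0132.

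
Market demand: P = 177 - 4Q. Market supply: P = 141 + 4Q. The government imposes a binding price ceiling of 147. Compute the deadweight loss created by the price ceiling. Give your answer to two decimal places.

Free-market equilibrium: 177 - 4Q = 141 + 4Q gives Q* = 4.5, P* = 159.
At the ceiling price 147, quantity supplied is (147 - 141)/4 = 1.5; supply is the short side, so Q = 1.5 trades at P = 147.
At Q = 1.5 the demand price is 171 and the supply price is 147. Deadweight loss is the triangle between the curves from 1.5 to 4.5: (1/2)(171 - 147)(4.5 - 1.5) = 36.

36.00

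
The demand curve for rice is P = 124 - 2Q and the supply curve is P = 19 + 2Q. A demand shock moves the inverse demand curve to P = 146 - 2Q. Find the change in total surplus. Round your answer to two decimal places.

638.00

Initial equilibrium: Q_0 = 26.25, P_0 = 71.5; CS_0 = (1/2)(26.25)(52.5) = 689.0625, PS_0 = (1/2)(26.25)(52.5) = 689.0625.
New equilibrium: 146 - 2Q = 19 + 2Q gives Q_1 = 31.75, P_1 = 82.5; CS_1 = 1008.0625, PS_1 = 1008.0625.
Change in total surplus = (1008.0625 + 1008.0625) - (689.0625 + 689.0625) = 638.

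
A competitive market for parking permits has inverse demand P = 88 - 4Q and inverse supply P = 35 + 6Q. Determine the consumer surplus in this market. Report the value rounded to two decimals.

Equilibrium: 88 - 4Q = 35 + 6Q, so Q* = 5.3 and P* = 66.8.
CS is the area between the demand curve and P* from 0 to Q*: (1/2)(5.3)(21.2) = 56.18.

56.18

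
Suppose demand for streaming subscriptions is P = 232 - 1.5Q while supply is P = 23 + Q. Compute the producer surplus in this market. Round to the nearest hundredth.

Set 232 - 1.5Q = 23 + Q, which gives 209 = 2.5Q, so Q* = 83.6 and P* = 232 - 1.5(83.6) = 106.6.
PS is the area between P* and the supply curve from 0 to Q*: (1/2)(83.6)(83.6) = 3494.48.

3494.48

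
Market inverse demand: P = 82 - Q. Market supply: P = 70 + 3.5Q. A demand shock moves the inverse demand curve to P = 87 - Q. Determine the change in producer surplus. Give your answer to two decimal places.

Initial equilibrium: Q_0 = 2.6667, P_0 = 79.3333; CS_0 = (1/2)(2.6667)(2.6667) = 3.5556, PS_0 = (1/2)(2.6667)(9.3333) = 12.4444.
New equilibrium: 87 - Q = 70 + 3.5Q gives Q_1 = 3.7778, P_1 = 83.2222; CS_1 = 7.1358, PS_1 = 24.9753.
Change in producer surplus = 24.9753 - 12.4444 = 12.5309.

12.53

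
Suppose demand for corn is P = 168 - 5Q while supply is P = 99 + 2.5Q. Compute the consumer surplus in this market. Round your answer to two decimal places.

Equilibrium: 168 - 5Q = 99 + 2.5Q, so Q* = 9.2 and P* = 122.
Consumer surplus is the triangle under demand above P*: (1/2)(9.2)(168 - 122) = (1/2)(9.2)(46) = 211.6.

211.60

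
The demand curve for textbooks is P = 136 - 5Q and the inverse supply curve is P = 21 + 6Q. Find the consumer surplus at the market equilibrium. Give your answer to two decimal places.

Setting demand equal to supply, 115 = 11Q, so Q* = 10.4545 and P* = 83.7273.
CS is the area between the demand curve and P* from 0 to Q*: (1/2)(10.4545)(52.2727) = 273.2438.

273.24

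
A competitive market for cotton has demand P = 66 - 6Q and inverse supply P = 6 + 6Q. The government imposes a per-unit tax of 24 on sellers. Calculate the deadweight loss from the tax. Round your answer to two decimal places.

Without the tax, 66 - 6Q = 6 + 6Q so Q* = 5 and P* = 36.
A tax on sellers shifts supply up by 24: 66 - 6Q = 6 + 6Q + 24, so Q_t = 3. Buyers pay P_b = 48; sellers receive P_s = P_b - 24 = 24.
Deadweight loss is the triangle between the curves from Q_t to Q*: (1/2)(5 - 3)(24) = 24.

24.00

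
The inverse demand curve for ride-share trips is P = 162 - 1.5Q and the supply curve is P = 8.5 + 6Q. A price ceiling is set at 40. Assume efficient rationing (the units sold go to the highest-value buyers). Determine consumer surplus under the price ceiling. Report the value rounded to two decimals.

Without the control, 162 - 1.5Q = 8.5 + 6Q so Q* = 20.4667 and P* = 131.3.
At the ceiling price 40, quantity supplied is (40 - 8.5)/6 = 5.25; supply is the short side, so Q = 5.25 trades at P = 40.
The demand price at Q = 5.25 is 154.125. CS is the trapezoid between demand and 40 over [0, 5.25]: (1/2)[(162 - 40) + (154.125 - 40)](5.25) = 619.8281.

619.83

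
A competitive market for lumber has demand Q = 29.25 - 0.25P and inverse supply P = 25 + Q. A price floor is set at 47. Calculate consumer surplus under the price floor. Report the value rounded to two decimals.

612.50

Rewriting demand in inverse form: P = 117 - 4Q.
Without the control, 117 - 4Q = 25 + Q so Q* = 18.4 and P* = 43.4.
At P = 47, buyers demand (117 - 47)/4 = 17.5 while sellers would supply more, so the quantity traded is 17.5 at price 47.
CS is the triangle under demand above 47: (1/2)(17.5)(117 - 47) = 612.5.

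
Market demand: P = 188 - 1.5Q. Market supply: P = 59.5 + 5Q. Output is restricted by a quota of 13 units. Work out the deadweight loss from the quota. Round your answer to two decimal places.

148.92

Unrestricted equilibrium: Q* = (188 - 59.5)/(1.5 + 5) = 19.7692.
At Q = 13 the demand price is 188 - 1.5(13) = 168.5 and the supply price is 59.5 + 5(13) = 124.5.
Deadweight loss is the triangle between the curves from 13 to 19.7692: (1/2)(168.5 - 124.5)(19.7692 - 13) = 148.9231.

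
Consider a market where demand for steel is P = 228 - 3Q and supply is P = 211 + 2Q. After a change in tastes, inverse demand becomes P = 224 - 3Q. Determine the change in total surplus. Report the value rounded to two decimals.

Initial equilibrium: Q_0 = 3.4, P_0 = 217.8; CS_0 = (1/2)(3.4)(10.2) = 17.34, PS_0 = (1/2)(3.4)(6.8) = 11.56.
New equilibrium: 224 - 3Q = 211 + 2Q gives Q_1 = 2.6, P_1 = 216.2; CS_1 = 10.14, PS_1 = 6.76.
Change in total surplus = (10.14 + 6.76) - (17.34 + 11.56) = -12.

-12.00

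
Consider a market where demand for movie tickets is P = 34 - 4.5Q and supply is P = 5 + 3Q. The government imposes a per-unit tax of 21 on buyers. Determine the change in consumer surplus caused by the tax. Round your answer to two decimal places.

-31.08

Without the tax, 34 - 4.5Q = 5 + 3Q so Q* = 3.8667 and P* = 16.6.
A tax on buyers shifts demand down by 21: (34 - 21) - 4.5Q = 5 + 3Q, so Q_t = 1.0667. Buyers pay P_b = 29.2; sellers receive P_s = P_b - 21 = 8.2.
Consumers lose the trapezoid between P* and P_b out to Q_t plus the triangle from Q_t to Q*: change in CS = 2.56 - 33.64 = -31.08.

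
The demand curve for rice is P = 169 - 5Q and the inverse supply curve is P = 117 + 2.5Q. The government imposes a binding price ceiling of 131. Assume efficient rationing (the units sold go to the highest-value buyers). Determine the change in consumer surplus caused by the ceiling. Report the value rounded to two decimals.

Free-market equilibrium: 169 - 5Q = 117 + 2.5Q gives Q* = 6.9333, P* = 134.3333.
At P = 131, sellers supply (131 - 117)/2.5 = 5.6 while buyers want more, so the quantity traded is 5.6 at price 131.
CS goes from (1/2)(6.9333)(34.6667) = 120.1778 to 134.4 (computed as (169 - 131)(5.6) - (1/2)(5)(5.6)^2), a change of 14.2222.

14.22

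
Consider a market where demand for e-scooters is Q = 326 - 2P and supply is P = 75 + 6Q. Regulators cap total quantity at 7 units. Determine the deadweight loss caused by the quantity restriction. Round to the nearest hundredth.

Rewriting demand in inverse form: P = 163 - 0.5Q.
Without the quota, 163 - 0.5Q = 75 + 6Q gives Q* = 13.5385.
At Q = 7 the demand price is 163 - 0.5(7) = 159.5 and the supply price is 75 + 6(7) = 117.
DWL = (1/2)(gap between curves at 7) x (Q* - 7) = (1/2)(42.5)(6.5385) = 138.9423.

138.94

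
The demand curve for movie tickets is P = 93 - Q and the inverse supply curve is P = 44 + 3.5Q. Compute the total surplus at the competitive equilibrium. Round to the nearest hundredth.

266.78

Set 93 - Q = 44 + 3.5Q, which gives 49 = 4.5Q, so Q* = 10.8889 and P* = 93 - (10.8889) = 82.1111.
CS = (1/2)(10.8889)(10.8889) = 59.284 and PS = (1/2)(10.8889)(38.1111) = 207.4938, so total surplus = 266.7778.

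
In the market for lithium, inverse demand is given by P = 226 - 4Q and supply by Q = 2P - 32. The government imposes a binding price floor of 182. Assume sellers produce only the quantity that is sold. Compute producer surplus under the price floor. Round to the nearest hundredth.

1795.75

Rewriting supply in inverse form: P = 16 + 0.5Q.
Without the control, 226 - 4Q = 16 + 0.5Q so Q* = 46.6667 and P* = 39.3333.
At P = 182, buyers demand (226 - 182)/4 = 11 while sellers would supply more, so the quantity traded is 11 at price 182.
The supply price at Q = 11 is 21.5. PS is the trapezoid between 182 and supply over [0, 11]: (1/2)[(182 - 16) + (182 - 21.5)](11) = 1795.75.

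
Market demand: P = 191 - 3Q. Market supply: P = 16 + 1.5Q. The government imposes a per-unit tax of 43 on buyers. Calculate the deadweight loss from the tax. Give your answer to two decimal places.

205.44

Pre-tax equilibrium: 191 - 3Q = 16 + 1.5Q gives Q* = 38.8889, P* = 74.3333.
A tax on buyers shifts demand down by 43: (191 - 43) - 3Q = 16 + 1.5Q, so Q_t = 29.3333. Buyers pay P_b = 103; sellers receive P_s = P_b - 43 = 60.
Deadweight loss is the triangle between the curves from Q_t to Q*: (1/2)(38.8889 - 29.3333)(43) = 205.4444.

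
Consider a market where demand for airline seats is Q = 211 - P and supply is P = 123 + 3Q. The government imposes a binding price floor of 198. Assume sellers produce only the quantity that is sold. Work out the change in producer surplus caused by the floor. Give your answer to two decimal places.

Rewriting demand in inverse form: P = 211 - Q.
Without the control, 211 - Q = 123 + 3Q so Q* = 22 and P* = 189.
At P = 198, buyers demand (211 - 198)/1 = 13 while sellers would supply more, so the quantity traded is 13 at price 198.
PS goes from (1/2)(22)(66) = 726 to 721.5 (computed as (198 - 123)(13) - (1/2)(3)(13)^2), a change of -4.5.

-4.50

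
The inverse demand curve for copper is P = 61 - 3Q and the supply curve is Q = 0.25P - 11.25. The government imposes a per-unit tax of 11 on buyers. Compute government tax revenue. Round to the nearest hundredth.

Rewriting supply in inverse form: P = 45 + 4Q.
Pre-tax equilibrium: 61 - 3Q = 45 + 4Q gives Q* = 2.2857, P* = 54.1429.
A tax on buyers shifts demand down by 11: (61 - 11) - 3Q = 45 + 4Q, so Q_t = 0.7143. Buyers pay P_b = 58.8571; sellers receive P_s = P_b - 11 = 47.8571.
Tax revenue = t x Q_t = 11 x 0.7143 = 7.8571.

7.86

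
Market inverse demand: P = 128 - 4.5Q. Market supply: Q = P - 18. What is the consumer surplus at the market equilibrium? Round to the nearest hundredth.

900.00

Rewriting supply in inverse form: P = 18 + Q.
Setting demand equal to supply, 110 = 5.5Q, so Q* = 20 and P* = 38.
The demand choke price is 128, so CS = (1/2)(Q*)(128 - P*) = (1/2)(20)(90) = 900.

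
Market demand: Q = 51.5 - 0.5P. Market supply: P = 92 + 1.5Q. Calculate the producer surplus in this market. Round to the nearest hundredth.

7.41

Rewriting demand in inverse form: P = 103 - 2Q.
Equilibrium: 103 - 2Q = 92 + 1.5Q, so Q* = 3.1429 and P* = 96.7143.
PS is the area between P* and the supply curve from 0 to Q*: (1/2)(3.1429)(4.7143) = 7.4082.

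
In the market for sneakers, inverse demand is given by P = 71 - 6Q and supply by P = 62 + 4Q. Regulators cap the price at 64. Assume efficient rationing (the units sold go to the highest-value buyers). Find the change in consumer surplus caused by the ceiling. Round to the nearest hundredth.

Without the control, 71 - 6Q = 62 + 4Q so Q* = 0.9 and P* = 65.6.
At P = 64, sellers supply (64 - 62)/4 = 0.5 while buyers want more, so the quantity traded is 0.5 at price 64.
CS goes from (1/2)(0.9)(5.4) = 2.43 to 2.75 (computed as (71 - 64)(0.5) - (1/2)(6)(0.5)^2), a change of 0.32.

0.32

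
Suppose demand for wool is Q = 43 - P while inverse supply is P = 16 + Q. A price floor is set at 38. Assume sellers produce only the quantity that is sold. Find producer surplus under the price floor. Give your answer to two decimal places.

Rewriting demand in inverse form: P = 43 - Q.
Free-market equilibrium: 43 - Q = 16 + Q gives Q* = 13.5, P* = 29.5.
At P = 38, buyers demand (43 - 38)/1 = 5 while sellers would supply more, so the quantity traded is 5 at price 38.
The supply price at Q = 5 is 21. PS is the trapezoid between 38 and supply over [0, 5]: (1/2)[(38 - 16) + (38 - 21)](5) = 97.5.

97.50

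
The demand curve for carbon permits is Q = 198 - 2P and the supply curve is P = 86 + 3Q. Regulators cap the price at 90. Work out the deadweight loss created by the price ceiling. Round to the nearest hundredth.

9.92

Rewriting demand in inverse form: P = 99 - 0.5Q.
Free-market equilibrium: 99 - 0.5Q = 86 + 3Q gives Q* = 3.7143, P* = 97.1429.
At the ceiling price 90, quantity supplied is (90 - 86)/3 = 1.3333; supply is the short side, so Q = 1.3333 trades at P = 90.
At Q = 1.3333 the demand price is 98.3333 and the supply price is 90. Deadweight loss is the triangle between the curves from 1.3333 to 3.7143: (1/2)(98.3333 - 90)(3.7143 - 1.3333) = 9.9206.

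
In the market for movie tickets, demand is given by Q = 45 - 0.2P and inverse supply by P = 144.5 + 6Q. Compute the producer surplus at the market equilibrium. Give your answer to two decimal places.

Rewriting demand in inverse form: P = 225 - 5Q.
Equilibrium: 225 - 5Q = 144.5 + 6Q, so Q* = 7.3182 and P* = 188.4091.
Producer surplus is the triangle above supply below P*: (1/2)(7.3182)(188.4091 - 144.5) = (1/2)(7.3182)(43.9091) = 160.6674.

160.67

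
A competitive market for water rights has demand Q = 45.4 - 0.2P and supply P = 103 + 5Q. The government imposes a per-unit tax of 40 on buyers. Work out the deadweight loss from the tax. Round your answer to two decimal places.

80.00

Rewriting demand in inverse form: P = 227 - 5Q.
Pre-tax equilibrium: 227 - 5Q = 103 + 5Q gives Q* = 12.4, P* = 165.
A tax on buyers shifts demand down by 40: (227 - 40) - 5Q = 103 + 5Q, so Q_t = 8.4. Buyers pay P_b = 185; sellers receive P_s = P_b - 40 = 145.
Deadweight loss is the triangle between the curves from Q_t to Q*: (1/2)(12.4 - 8.4)(40) = 80.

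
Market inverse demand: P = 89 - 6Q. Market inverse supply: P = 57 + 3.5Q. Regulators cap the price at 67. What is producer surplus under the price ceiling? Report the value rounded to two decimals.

14.29

Without the control, 89 - 6Q = 57 + 3.5Q so Q* = 3.3684 and P* = 68.7895.
At P = 67, sellers supply (67 - 57)/3.5 = 2.8571 while buyers want more, so the quantity traded is 2.8571 at price 67.
PS is the triangle above supply below 67: (1/2)(2.8571)(67 - 57) = 14.2857.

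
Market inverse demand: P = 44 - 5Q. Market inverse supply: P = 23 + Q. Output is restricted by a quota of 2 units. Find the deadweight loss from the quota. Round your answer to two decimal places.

6.75

Without the quota, 44 - 5Q = 23 + Q gives Q* = 3.5.
At Q = 2 the demand price is 44 - 5(2) = 34 and the supply price is 23 + (2) = 25.
DWL = (1/2)(gap between curves at 2) x (Q* - 2) = (1/2)(9)(1.5) = 6.75.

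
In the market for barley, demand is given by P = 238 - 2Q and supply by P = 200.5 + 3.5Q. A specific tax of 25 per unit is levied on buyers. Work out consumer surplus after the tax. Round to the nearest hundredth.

5.17

Pre-tax equilibrium: 238 - 2Q = 200.5 + 3.5Q gives Q* = 6.8182, P* = 224.3636.
With the tax, buyers' net willingness to pay falls by 25: (238 - 25) - 2Q = 200.5 + 3.5Q, so Q_t = 2.2727. Buyers pay P_b = 233.4545; sellers receive P_s = P_b - 25 = 208.4545.
CS = (1/2)(Q_t)(238 - P_b) = (1/2)(2.2727)(4.5455) = 5.1653.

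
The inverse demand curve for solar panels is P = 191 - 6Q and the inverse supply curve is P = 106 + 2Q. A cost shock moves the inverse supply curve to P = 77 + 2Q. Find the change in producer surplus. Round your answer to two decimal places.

Initial equilibrium: Q_0 = 10.625, P_0 = 127.25; CS_0 = (1/2)(10.625)(63.75) = 338.6719, PS_0 = (1/2)(10.625)(21.25) = 112.8906.
New equilibrium: 191 - 6Q = 77 + 2Q gives Q_1 = 14.25, P_1 = 105.5; CS_1 = 609.1875, PS_1 = 203.0625.
Change in producer surplus = 203.0625 - 112.8906 = 90.1719.

90.17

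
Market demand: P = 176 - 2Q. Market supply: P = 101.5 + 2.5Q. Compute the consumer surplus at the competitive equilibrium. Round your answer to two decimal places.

274.09

Equilibrium: 176 - 2Q = 101.5 + 2.5Q, so Q* = 16.5556 and P* = 142.8889.
The demand choke price is 176, so CS = (1/2)(Q*)(176 - P*) = (1/2)(16.5556)(33.1111) = 274.0864.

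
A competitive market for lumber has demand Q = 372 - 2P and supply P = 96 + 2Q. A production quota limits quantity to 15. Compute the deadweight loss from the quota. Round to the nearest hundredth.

Rewriting demand in inverse form: P = 186 - 0.5Q.
Without the quota, 186 - 0.5Q = 96 + 2Q gives Q* = 36.
At Q = 15 the demand price is 186 - 0.5(15) = 178.5 and the supply price is 96 + 2(15) = 126.
DWL = (1/2)(gap between curves at 15) x (Q* - 15) = (1/2)(52.5)(21) = 551.25.

551.25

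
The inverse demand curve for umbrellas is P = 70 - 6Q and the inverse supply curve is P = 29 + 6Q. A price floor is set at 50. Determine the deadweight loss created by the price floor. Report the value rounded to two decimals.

0.04

Free-market equilibrium: 70 - 6Q = 29 + 6Q gives Q* = 3.4167, P* = 49.5.
At the floor price 50, quantity demanded is (70 - 50)/6 = 3.3333; demand is the short side, so Q = 3.3333 trades at P = 50.
The lost-trades triangle has base Q* - 3.3333 = 0.0833 and height equal to the gap between the curves at Q = 3.3333, which is 50 - 49 = 1. DWL = (1/2)(0.0833)(1) = 0.0417.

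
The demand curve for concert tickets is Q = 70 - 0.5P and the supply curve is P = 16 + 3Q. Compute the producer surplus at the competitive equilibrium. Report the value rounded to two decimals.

Rewriting demand in inverse form: P = 140 - 2Q.
Set 140 - 2Q = 16 + 3Q, which gives 124 = 5Q, so Q* = 24.8 and P* = 140 - 2(24.8) = 90.4.
Producer surplus is the triangle above supply below P*: (1/2)(24.8)(90.4 - 16) = (1/2)(24.8)(74.4) = 922.56.

922.56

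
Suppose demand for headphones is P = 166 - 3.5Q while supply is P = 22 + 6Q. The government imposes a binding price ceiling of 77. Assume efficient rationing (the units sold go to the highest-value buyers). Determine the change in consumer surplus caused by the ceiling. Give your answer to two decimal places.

Free-market equilibrium: 166 - 3.5Q = 22 + 6Q gives Q* = 15.1579, P* = 112.9474.
At P = 77, sellers supply (77 - 22)/6 = 9.1667 while buyers want more, so the quantity traded is 9.1667 at price 77.
CS goes from (1/2)(15.1579)(53.0526) = 402.0831 to 668.7847 (computed as (166 - 77)(9.1667) - (1/2)(3.5)(9.1667)^2), a change of 266.7016.

266.70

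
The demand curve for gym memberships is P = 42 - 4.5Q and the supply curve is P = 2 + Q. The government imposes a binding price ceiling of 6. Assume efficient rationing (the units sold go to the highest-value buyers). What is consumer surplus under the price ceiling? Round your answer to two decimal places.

Free-market equilibrium: 42 - 4.5Q = 2 + Q gives Q* = 7.2727, P* = 9.2727.
At P = 6, sellers supply (6 - 2)/1 = 4 while buyers want more, so the quantity traded is 4 at price 6.
The demand price at Q = 4 is 24. CS is the trapezoid between demand and 6 over [0, 4]: (1/2)[(42 - 6) + (24 - 6)](4) = 108.

108.00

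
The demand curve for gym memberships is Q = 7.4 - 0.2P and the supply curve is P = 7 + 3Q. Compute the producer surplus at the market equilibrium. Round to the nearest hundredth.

Rewriting demand in inverse form: P = 37 - 5Q.
Set 37 - 5Q = 7 + 3Q, which gives 30 = 8Q, so Q* = 3.75 and P* = 37 - 5(3.75) = 18.25.
PS is the area between P* and the supply curve from 0 to Q*: (1/2)(3.75)(11.25) = 21.0938.

21.09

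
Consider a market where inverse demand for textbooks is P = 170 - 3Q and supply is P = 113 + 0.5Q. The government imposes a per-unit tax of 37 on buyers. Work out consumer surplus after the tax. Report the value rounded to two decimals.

48.98

Pre-tax equilibrium: 170 - 3Q = 113 + 0.5Q gives Q* = 16.2857, P* = 121.1429.
A tax on buyers shifts demand down by 37: (170 - 37) - 3Q = 113 + 0.5Q, so Q_t = 5.7143. Buyers pay P_b = 152.8571; sellers receive P_s = P_b - 37 = 115.8571.
Consumer surplus is the triangle under demand above P_b: (1/2)(5.7143)(170 - 152.8571) = 48.9796.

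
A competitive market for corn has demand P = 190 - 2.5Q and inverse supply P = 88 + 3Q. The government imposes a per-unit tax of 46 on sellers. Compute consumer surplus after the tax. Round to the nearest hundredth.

129.59

Pre-tax equilibrium: 190 - 2.5Q = 88 + 3Q gives Q* = 18.5455, P* = 143.6364.
With the tax, sellers need 46 more per unit: 190 - 2.5Q = 88 + 3Q + 46, so Q_t = 10.1818. Buyers pay P_b = 164.5455; sellers receive P_s = P_b - 46 = 118.5455.
Consumer surplus is the triangle under demand above P_b: (1/2)(10.1818)(190 - 164.5455) = 129.5868.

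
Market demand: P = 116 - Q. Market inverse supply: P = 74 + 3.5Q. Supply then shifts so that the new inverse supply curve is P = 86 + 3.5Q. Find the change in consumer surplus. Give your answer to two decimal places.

-21.33

Initial equilibrium: Q_0 = 9.3333, P_0 = 106.6667; CS_0 = (1/2)(9.3333)(9.3333) = 43.5556, PS_0 = (1/2)(9.3333)(32.6667) = 152.4444.
New equilibrium: 116 - Q = 86 + 3.5Q gives Q_1 = 6.6667, P_1 = 109.3333; CS_1 = 22.2222, PS_1 = 77.7778.
Change in consumer surplus = 22.2222 - 43.5556 = -21.3333.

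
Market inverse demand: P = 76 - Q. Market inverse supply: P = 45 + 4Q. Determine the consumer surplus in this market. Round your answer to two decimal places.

Equilibrium: 76 - Q = 45 + 4Q, so Q* = 6.2 and P* = 69.8.
Consumer surplus is the triangle under demand above P*: (1/2)(6.2)(76 - 69.8) = (1/2)(6.2)(6.2) = 19.22.

19.22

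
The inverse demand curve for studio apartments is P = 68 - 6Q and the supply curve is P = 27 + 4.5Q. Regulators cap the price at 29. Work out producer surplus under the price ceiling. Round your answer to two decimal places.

Without the control, 68 - 6Q = 27 + 4.5Q so Q* = 3.9048 and P* = 44.5714.
At the ceiling price 29, quantity supplied is (29 - 27)/4.5 = 0.4444; supply is the short side, so Q = 0.4444 trades at P = 29.
PS is the triangle above supply below 29: (1/2)(0.4444)(29 - 27) = 0.4444.

0.44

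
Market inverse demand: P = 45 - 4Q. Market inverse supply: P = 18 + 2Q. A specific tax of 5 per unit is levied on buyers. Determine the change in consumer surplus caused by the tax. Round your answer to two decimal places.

-13.61

Without the tax, 45 - 4Q = 18 + 2Q so Q* = 4.5 and P* = 27.
A tax on buyers shifts demand down by 5: (45 - 5) - 4Q = 18 + 2Q, so Q_t = 3.6667. Buyers pay P_b = 30.3333; sellers receive P_s = P_b - 5 = 25.3333.
CS falls from (1/2)(4.5)(18) = 40.5 to (1/2)(3.6667)(14.6667) = 26.8889, a change of -13.6111.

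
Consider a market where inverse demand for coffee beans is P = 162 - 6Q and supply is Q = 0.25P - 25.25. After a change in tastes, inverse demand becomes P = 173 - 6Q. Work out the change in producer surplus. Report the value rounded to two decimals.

Rewriting supply in inverse form: P = 101 + 4Q.
Initial equilibrium: Q_0 = 6.1, P_0 = 125.4; CS_0 = (1/2)(6.1)(36.6) = 111.63, PS_0 = (1/2)(6.1)(24.4) = 74.42.
New equilibrium: 173 - 6Q = 101 + 4Q gives Q_1 = 7.2, P_1 = 129.8; CS_1 = 155.52, PS_1 = 103.68.
Change in producer surplus = 103.68 - 74.42 = 29.26.

29.26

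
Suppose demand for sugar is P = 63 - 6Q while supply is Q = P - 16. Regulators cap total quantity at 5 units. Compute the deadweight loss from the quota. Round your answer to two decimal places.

10.29

Rewriting supply in inverse form: P = 16 + Q.
Without the quota, 63 - 6Q = 16 + Q gives Q* = 6.7143.
At Q = 5 the demand price is 63 - 6(5) = 33 and the supply price is 16 + (5) = 21.
DWL = (1/2)(gap between curves at 5) x (Q* - 5) = (1/2)(12)(1.7143) = 10.2857.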